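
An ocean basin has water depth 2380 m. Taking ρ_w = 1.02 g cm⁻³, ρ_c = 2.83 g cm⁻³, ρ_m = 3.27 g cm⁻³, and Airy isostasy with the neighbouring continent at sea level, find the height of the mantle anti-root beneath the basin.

Balancing pressure at the compensation depth: replacing crust with seawater at the top is compensated by replacing crust with mantle at the base: d (ρ_c − ρ_w) = a (ρ_m − ρ_c).
a = d (ρ_c − ρ_w)/(ρ_m − ρ_c) = 2380 m × 1.81/0.44 = 9790 m.

9790 m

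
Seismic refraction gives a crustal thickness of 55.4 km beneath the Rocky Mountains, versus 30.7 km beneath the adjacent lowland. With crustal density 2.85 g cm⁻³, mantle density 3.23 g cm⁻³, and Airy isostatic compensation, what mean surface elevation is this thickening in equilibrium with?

Excess crust Δ = 55.4 km − 30.7 km = 24.7 km, split between elevation h and root r with h + r = Δ.
Airy balance ρ_c h = (ρ_m − ρ_c) r gives r = h ρ_c/(ρ_m − ρ_c), so h (1 + ρ_c/(ρ_m − ρ_c)) = Δ, i.e. h = Δ (ρ_m − ρ_c)/ρ_m.
h = 24.7 km × 0.38/3.23 = 2.91 km.

2.91 km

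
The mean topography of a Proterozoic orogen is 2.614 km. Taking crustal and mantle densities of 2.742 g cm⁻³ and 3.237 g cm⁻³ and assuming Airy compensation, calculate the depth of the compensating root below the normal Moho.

In Airy isostatic equilibrium: the weight of the topography is balanced by the buoyancy of the root, ρ_c h = (ρ_m − ρ_c) r.
r = h · ρ_c / (ρ_m − ρ_c) = 2.614 km × 2.742 / (3.237 − 2.742) = 14.5 km.

14.5 km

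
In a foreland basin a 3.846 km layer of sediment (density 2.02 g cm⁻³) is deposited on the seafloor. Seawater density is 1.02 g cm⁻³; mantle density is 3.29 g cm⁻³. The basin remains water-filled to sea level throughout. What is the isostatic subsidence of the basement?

Submarine loading: the sediment displaces seawater, and the subsidence is in turn flooded, so s (ρ_m − ρ_w) = t (ρ_sed − ρ_w).
s = 3.846 km × (2.02 − 1.02) / (3.29 − 1.02) = 1.69 km.

1.69 km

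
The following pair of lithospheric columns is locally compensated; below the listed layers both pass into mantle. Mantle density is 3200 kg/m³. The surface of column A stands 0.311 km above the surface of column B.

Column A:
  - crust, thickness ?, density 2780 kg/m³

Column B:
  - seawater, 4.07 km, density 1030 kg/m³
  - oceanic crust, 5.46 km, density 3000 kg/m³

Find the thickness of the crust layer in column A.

Take the compensation level at the base of the deeper column (depth z_c below the surface of column A) and equate Σ ρ_i t_i down to z_c; mantle fills any gap and the z_c terms cancel.
Column A: x×2780 + (z_c − 0 − x)×3200
Column B: 0.311×0 + 4.07×1030 + 5.46×3000 + (z_c − 0.311 − 9.53)×3200
The z_c×3200 term appears on both sides and cancels. Collect the known terms of each column as K = Σ(ρt)_known − 3200 × (depth of known layers): K_A = 0 − 3200×0 = 0; K_B = 20572.1 − 3200×(0.311 + 9.53) = −10919.1.
Balance: K_A − x×(3200 − 2780) = K_B, so x = (K_A − K_B)/(3200 − 2780) = 10919.1/420 = 26 km.

26 km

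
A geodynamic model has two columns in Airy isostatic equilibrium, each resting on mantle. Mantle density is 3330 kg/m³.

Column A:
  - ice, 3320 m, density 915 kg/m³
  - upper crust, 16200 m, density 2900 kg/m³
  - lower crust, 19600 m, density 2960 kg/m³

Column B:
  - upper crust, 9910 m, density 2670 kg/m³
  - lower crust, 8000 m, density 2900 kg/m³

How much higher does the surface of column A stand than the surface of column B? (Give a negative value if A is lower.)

3680 m

For any compensation level in the mantle, the mantle terms cancel and isostasy reduces to e = (Σt_A − Σt_B) − (Σ(ρt)_A − Σ(ρt)_B) / ρ_m.
Σt_A = 39120 m; Σt_B = 17910 m; Σ(ρt)_A = 108033800; Σ(ρt)_B = 49659700 (in m·kg/m³).
e = (39120 − 17910) − (108033800 − 49659700) / 3330 = 3680 m.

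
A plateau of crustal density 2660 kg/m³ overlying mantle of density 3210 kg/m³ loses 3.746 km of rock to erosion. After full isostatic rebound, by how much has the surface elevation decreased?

0.642 km

Rebound u = e ρ_c/ρ_m = 3.746 km × 2660/3210 = 3.104 km.
Net surface drop = e − u = 3.746 km − 3.104 km = e (ρ_m − ρ_c)/ρ_m = 0.642 km.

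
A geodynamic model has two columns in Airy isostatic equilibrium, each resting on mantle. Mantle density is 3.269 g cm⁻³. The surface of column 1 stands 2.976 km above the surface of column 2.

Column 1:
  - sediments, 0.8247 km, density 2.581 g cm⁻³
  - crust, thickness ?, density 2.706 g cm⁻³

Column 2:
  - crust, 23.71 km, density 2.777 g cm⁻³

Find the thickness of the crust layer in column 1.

Take the compensation level at the base of the deeper column (depth z_c below the surface of column 1) and equate Σ ρ_i t_i down to z_c; mantle fills any gap and the z_c terms cancel.
Column 1: 0.8247×2.581 + x×2.706 + (z_c − 0.8247 − x)×3.269
Column 2: 2.976×0 + 23.71×2.777 + (z_c − 2.976 − 23.71)×3.269
The z_c×3.269 term appears on both sides and cancels. Collect the known terms of each column as K = Σ(ρt)_known − 3.269 × (depth of known layers): K_1 = 2.1285507 − 3.269×0.8247 = −0.5673936; K_2 = 65.84267 − 3.269×(2.976 + 23.71) = −21.393864.
Balance: K_1 − x×(3.269 − 2.706) = K_2, so x = (K_1 − K_2)/(3.269 − 2.706) = 20.8265/0.563 = 37 km.

37 km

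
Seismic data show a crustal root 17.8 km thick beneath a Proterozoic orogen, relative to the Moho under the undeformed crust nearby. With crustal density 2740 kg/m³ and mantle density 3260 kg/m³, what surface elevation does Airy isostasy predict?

Equating mass per unit area of the two columns: ρ_c h = (ρ_m − ρ_c) r.
h = r (ρ_m − ρ_c) / ρ_c = 17.8 km × (3260 − 2740) / 2740 = 3.38 km.

3.38 km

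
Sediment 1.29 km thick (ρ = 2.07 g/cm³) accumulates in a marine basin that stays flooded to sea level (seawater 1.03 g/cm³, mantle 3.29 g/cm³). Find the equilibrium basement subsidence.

0.594 km

Submarine loading: the sediment displaces seawater, and the subsidence is in turn flooded, so s (ρ_m − ρ_w) = t (ρ_sed − ρ_w).
s = 1.29 km × (2.07 − 1.03) / (3.29 − 1.03) = 0.594 km.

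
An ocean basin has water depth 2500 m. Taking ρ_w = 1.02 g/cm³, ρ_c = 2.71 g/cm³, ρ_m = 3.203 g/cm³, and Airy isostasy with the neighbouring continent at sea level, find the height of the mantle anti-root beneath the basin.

Balancing pressure at the compensation depth: replacing crust with seawater at the top is compensated by replacing crust with mantle at the base: d (ρ_c − ρ_w) = a (ρ_m − ρ_c).
a = d (ρ_c − ρ_w)/(ρ_m − ρ_c) = 2500 m × 1.69/0.493 = 8570 m.

8570 m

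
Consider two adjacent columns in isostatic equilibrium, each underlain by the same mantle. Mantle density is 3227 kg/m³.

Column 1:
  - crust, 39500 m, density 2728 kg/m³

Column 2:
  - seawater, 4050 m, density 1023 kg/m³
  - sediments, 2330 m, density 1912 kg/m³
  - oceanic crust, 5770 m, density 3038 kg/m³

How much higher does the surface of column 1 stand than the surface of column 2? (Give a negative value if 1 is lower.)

2050 m

For any compensation level in the mantle, the mantle terms cancel and isostasy reduces to e = (Σt_1 − Σt_2) − (Σ(ρt)_1 − Σ(ρt)_2) / ρ_m.
Σt_1 = 39500 m; Σt_2 = 12150 m; Σ(ρt)_1 = 107756000; Σ(ρt)_2 = 26127370 (in m·kg/m³).
e = (39500 − 12150) − (107756000 − 26127370) / 3227 = 2050 m.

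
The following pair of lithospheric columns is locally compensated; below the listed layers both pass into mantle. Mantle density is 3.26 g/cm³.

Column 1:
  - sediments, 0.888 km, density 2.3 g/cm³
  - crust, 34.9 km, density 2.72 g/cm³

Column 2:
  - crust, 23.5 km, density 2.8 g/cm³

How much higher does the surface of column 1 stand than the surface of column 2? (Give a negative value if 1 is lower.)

For any compensation level in the mantle, the mantle terms cancel and isostasy reduces to e = (Σt_1 − Σt_2) − (Σ(ρt)_1 − Σ(ρt)_2) / ρ_m.
Σt_1 = 35.788 km; Σt_2 = 23.5 km; Σ(ρt)_1 = 96.9704; Σ(ρt)_2 = 65.8 (in km·g/cm³).
e = (35.788 − 23.5) − (96.9704 − 65.8) / 3.26 = 2.73 km.

2.73 km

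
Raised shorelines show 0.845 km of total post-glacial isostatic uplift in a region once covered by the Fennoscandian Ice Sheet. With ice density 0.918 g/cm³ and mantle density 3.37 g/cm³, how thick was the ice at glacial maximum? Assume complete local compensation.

u = t ρ_ice/ρ_m → t = u ρ_m/ρ_ice = 0.845 km × 3.37/0.918 = 3.1 km.

3.1 km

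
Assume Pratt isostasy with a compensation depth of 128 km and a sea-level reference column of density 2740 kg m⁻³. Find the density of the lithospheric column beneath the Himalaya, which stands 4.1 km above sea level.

Pratt balance: ρ_ref D = ρ (D + h).
ρ = ρ_ref D/(D + h) = 2740 × 128 km/(128 km + 4.1 km) = 2650 kg m⁻³.

2650 kg m⁻³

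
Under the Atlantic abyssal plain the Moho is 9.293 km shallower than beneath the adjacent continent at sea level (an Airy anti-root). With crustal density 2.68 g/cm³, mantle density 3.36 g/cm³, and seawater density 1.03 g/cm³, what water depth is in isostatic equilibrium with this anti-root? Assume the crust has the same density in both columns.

3.83 km

Replacing a thickness d of crust by seawater at the top must be balanced by replacing crust with mantle at the base: d (ρ_c − ρ_w) = a (ρ_m − ρ_c).
d = a (ρ_m − ρ_c)/(ρ_c − ρ_w) = 9.293 km × 0.68/1.65 = 3.83 km.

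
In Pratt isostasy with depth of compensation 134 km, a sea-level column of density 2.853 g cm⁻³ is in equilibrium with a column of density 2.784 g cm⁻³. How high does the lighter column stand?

3.32 km

ρ_ref D = ρ (D + h) → h = D (ρ_ref − ρ)/ρ.
h = 134 km × (2.853 − 2.784)/2.784 = 3.32 km.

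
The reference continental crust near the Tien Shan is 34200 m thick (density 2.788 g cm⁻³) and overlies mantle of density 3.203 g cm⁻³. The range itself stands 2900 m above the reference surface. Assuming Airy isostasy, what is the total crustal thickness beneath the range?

56600 m

Root depth r = h ρ_c / (ρ_m − ρ_c) = 2900 m × 2.788 / 0.415 = 19480 m.
Total thickness = T + h + r = 34200 m + 2900 m + 19480 m = 56600 m.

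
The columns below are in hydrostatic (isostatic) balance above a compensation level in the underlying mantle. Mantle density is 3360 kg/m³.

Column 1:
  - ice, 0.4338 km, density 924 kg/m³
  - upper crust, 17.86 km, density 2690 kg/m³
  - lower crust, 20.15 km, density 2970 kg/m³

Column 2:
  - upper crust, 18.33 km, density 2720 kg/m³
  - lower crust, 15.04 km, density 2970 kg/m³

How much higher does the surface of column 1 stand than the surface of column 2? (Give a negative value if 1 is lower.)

For any compensation level in the mantle, the mantle terms cancel and isostasy reduces to e = (Σt_1 − Σt_2) − (Σ(ρt)_1 − Σ(ρt)_2) / ρ_m.
Σt_1 = 38.4438 km; Σt_2 = 33.37 km; Σ(ρt)_1 = 108289.731; Σ(ρt)_2 = 94526.4 (in km·kg/m³).
e = (38.4438 − 33.37) − (108289.731 − 94526.4) / 3360 = 0.978 km.

0.978 km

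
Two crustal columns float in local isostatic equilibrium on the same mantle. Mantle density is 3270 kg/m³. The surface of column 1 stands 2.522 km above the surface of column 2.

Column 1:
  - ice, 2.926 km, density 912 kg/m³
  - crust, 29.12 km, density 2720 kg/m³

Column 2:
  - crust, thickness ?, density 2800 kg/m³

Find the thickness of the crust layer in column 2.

31.2 km

Take the compensation level at the base of the deeper column (depth z_c below the surface of column 1) and equate Σ ρ_i t_i down to z_c; mantle fills any gap and the z_c terms cancel.
Column 1: 2.926×912 + 29.12×2720 + (z_c − 32.046)×3270
Column 2: 2.522×0 + x×2800 + (z_c − 2.522 − 0 − x)×3270
The z_c×3270 term appears on both sides and cancels. Collect the known terms of each column as K = Σ(ρt)_known − 3270 × (depth of known layers): K_1 = 81874.912 − 3270×32.046 = −22915.508; K_2 = 0 − 3270×(2.522 + 0) = −8246.94.
Balance: K_1 = K_2 − x×(3270 − 2800), so x = (K_2 − K_1)/(3270 − 2800) = 14668.6/470 = 31.2 km.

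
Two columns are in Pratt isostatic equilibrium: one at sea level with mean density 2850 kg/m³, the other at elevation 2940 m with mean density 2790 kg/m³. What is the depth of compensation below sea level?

137000 m

ρ_ref D = ρ (D + h) → D (ρ_ref − ρ) = ρ h.
D = ρ h/(ρ_ref − ρ) = 2790 × 2940 m/(2850 − 2790) = 137000 m.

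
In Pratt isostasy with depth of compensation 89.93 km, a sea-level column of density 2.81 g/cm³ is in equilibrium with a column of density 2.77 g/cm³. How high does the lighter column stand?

1.3 km

ρ_ref D = ρ (D + h) → h = D (ρ_ref − ρ)/ρ.
h = 89.93 km × (2.81 − 2.77)/2.77 = 1.3 km.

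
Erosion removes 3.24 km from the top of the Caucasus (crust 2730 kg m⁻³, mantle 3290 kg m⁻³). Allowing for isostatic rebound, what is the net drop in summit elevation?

0.551 km

Rebound u = e ρ_c/ρ_m = 3.24 km × 2730/3290 = 2.689 km.
Net surface drop = e − u = 3.24 km − 2.689 km = e (ρ_m − ρ_c)/ρ_m = 0.551 km.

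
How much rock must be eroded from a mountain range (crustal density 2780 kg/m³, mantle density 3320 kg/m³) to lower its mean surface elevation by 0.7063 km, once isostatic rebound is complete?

Net drop Δ = e − u = e − e ρ_c/ρ_m = e (ρ_m − ρ_c)/ρ_m.
e = Δ ρ_m/(ρ_m − ρ_c) = 0.7063 km × 3320/540 = 4.34 km.

4.34 km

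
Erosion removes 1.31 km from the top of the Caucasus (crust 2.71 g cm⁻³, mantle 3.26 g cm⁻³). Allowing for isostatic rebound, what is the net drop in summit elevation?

0.221 km

Rebound u = e ρ_c/ρ_m = 1.31 km × 2.71/3.26 = 1.089 km.
Net surface drop = e − u = 1.31 km − 1.089 km = e (ρ_m − ρ_c)/ρ_m = 0.221 km.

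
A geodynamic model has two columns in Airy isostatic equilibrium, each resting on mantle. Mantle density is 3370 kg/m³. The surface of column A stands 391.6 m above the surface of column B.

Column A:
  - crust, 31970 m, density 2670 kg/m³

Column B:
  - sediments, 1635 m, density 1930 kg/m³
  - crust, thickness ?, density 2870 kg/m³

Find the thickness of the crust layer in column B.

37400 m

Take the compensation level at the base of the deeper column (depth z_c below the surface of column A) and equate Σ ρ_i t_i down to z_c; mantle fills any gap and the z_c terms cancel.
Column A: 31970×2670 + (z_c − 31970)×3370
Column B: 391.6×0 + 1635×1930 + x×2870 + (z_c − 391.6 − 1635 − x)×3370
The z_c×3370 term appears on both sides and cancels. Collect the known terms of each column as K = Σ(ρt)_known − 3370 × (depth of known layers): K_A = 85359900 − 3370×31970 = −22379000; K_B = 3155550 − 3370×(391.6 + 1635) = −3674092.
Balance: K_A = K_B − x×(3370 − 2870), so x = (K_B − K_A)/(3370 − 2870) = 18704900/500 = 37400 m.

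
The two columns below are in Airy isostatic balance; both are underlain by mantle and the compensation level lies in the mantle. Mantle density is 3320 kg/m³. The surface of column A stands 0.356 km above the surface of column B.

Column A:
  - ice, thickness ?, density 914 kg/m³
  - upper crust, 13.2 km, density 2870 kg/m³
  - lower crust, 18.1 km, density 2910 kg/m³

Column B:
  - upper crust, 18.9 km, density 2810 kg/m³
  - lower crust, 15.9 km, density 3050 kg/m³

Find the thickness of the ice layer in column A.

Take the compensation level at the base of the deeper column (depth z_c below the surface of column A) and equate Σ ρ_i t_i down to z_c; mantle fills any gap and the z_c terms cancel.
Column A: x×914 + 13.2×2870 + 18.1×2910 + (z_c − 31.3 − x)×3320
Column B: 0.356×0 + 18.9×2810 + 15.9×3050 + (z_c − 0.356 − 34.8)×3320
The z_c×3320 term appears on both sides and cancels. Collect the known terms of each column as K = Σ(ρt)_known − 3320 × (depth of known layers): K_A = 90555 − 3320×31.3 = −13361; K_B = 101604 − 3320×(0.356 + 34.8) = −15113.92.
Balance: K_A − x×(3320 − 914) = K_B, so x = (K_A − K_B)/(3320 − 914) = 1752.92/2406 = 0.729 km.

0.729 km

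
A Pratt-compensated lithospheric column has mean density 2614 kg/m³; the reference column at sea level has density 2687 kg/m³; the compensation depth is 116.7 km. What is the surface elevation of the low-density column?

3.26 km

ρ_ref D = ρ (D + h) → h = D (ρ_ref − ρ)/ρ.
h = 116.7 km × (2687 − 2614)/2614 = 3.26 km.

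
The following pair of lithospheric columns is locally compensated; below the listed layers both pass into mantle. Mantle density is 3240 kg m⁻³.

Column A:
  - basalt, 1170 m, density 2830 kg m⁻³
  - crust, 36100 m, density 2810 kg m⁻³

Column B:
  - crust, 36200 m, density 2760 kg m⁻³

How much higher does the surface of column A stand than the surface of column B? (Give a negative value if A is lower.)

−424 m

For any compensation level in the mantle, the mantle terms cancel and isostasy reduces to e = (Σt_A − Σt_B) − (Σ(ρt)_A − Σ(ρt)_B) / ρ_m.
Σt_A = 37270 m; Σt_B = 36200 m; Σ(ρt)_A = 104752100; Σ(ρt)_B = 99912000 (in m·kg m⁻³).
e = (37270 − 36200) − (104752100 − 99912000) / 3240 = −424 m.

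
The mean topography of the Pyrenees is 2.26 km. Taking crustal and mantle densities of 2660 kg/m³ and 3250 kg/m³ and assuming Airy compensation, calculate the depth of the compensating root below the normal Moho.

Balancing pressure at the compensation depth: the weight of the topography is balanced by the buoyancy of the root, ρ_c h = (ρ_m − ρ_c) r.
r = h · ρ_c / (ρ_m − ρ_c) = 2.26 km × 2660 / (3250 − 2660) = 10.2 km.

10.2 km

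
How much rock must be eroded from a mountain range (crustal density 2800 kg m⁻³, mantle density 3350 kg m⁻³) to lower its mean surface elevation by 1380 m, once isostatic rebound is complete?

Net drop Δ = e − u = e − e ρ_c/ρ_m = e (ρ_m − ρ_c)/ρ_m.
e = Δ ρ_m/(ρ_m − ρ_c) = 1380 m × 3350/550 = 8410 m.

8410 m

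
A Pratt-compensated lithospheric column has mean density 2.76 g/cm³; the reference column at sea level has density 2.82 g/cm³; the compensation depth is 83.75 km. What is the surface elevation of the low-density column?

1.82 km

ρ_ref D = ρ (D + h) → h = D (ρ_ref − ρ)/ρ.
h = 83.75 km × (2.82 − 2.76)/2.76 = 1.82 km.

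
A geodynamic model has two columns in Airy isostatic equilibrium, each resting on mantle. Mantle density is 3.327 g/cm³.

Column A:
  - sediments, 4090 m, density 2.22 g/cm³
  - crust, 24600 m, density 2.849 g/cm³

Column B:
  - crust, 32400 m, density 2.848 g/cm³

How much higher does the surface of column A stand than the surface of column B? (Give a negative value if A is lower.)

For any compensation level in the mantle, the mantle terms cancel and isostasy reduces to e = (Σt_A − Σt_B) − (Σ(ρt)_A − Σ(ρt)_B) / ρ_m.
Σt_A = 28690 m; Σt_B = 32400 m; Σ(ρt)_A = 79165.2; Σ(ρt)_B = 92275.2 (in m·g/cm³).
e = (28690 − 32400) − (79165.2 − 92275.2) / 3.327 = 230 m.

230 m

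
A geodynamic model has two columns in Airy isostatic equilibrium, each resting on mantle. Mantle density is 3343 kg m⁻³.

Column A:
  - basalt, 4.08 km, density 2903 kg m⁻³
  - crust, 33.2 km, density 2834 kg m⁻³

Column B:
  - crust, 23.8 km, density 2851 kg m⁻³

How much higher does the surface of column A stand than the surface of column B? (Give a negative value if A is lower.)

For any compensation level in the mantle, the mantle terms cancel and isostasy reduces to e = (Σt_A − Σt_B) − (Σ(ρt)_A − Σ(ρt)_B) / ρ_m.
Σt_A = 37.28 km; Σt_B = 23.8 km; Σ(ρt)_A = 105933.04; Σ(ρt)_B = 67853.8 (in km·kg m⁻³).
e = (37.28 − 23.8) − (105933.04 − 67853.8) / 3343 = 2.09 km.

2.09 km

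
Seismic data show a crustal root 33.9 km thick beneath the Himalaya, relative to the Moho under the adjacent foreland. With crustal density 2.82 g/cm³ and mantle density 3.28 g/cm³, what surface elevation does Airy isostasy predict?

5.53 km

In Airy isostatic equilibrium: ρ_c h = (ρ_m − ρ_c) r.
h = r (ρ_m − ρ_c) / ρ_c = 33.9 km × (3.28 − 2.82) / 2.82 = 5.53 km.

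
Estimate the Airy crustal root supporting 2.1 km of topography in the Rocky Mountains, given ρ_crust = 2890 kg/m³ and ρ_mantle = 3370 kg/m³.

For local isostatic compensation: the weight of the topography is balanced by the buoyancy of the root, ρ_c h = (ρ_m − ρ_c) r.
r = h · ρ_c / (ρ_m − ρ_c) = 2.1 km × 2890 / (3370 − 2890) = 12.6 km.

12.6 km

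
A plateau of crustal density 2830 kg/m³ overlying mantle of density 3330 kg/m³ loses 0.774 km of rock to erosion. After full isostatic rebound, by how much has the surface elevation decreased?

0.116 km

Rebound u = e ρ_c/ρ_m = 0.774 km × 2830/3330 = 0.6578 km.
Net surface drop = e − u = 0.774 km − 0.6578 km = e (ρ_m − ρ_c)/ρ_m = 0.116 km.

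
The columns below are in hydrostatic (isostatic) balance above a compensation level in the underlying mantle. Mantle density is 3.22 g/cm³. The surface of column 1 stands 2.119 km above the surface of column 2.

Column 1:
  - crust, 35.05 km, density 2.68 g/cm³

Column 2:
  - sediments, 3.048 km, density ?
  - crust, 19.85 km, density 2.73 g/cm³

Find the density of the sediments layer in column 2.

2.44 g/cm³

Take the compensation level at the base of the deeper column (depth z_c below the surface of column 1) and equate Σ ρ_i t_i down to z_c; mantle fills any gap and the z_c terms cancel.
Column 1: 35.05×2.68 + (z_c − 35.05)×3.22
Column 2: 2.119×0 + 3.048×ρ + 19.85×2.73 + (z_c − 2.119 − 22.898)×3.22
The z_c×3.22 term appears on both sides and cancels. Collect the known terms of each column as K = Σ(ρt)_known − 3.22 × (depth of known layers): K_1 = 93.934 − 3.22×35.05 = −18.927; K_2 = 54.1905 − 3.22×(2.119 + 22.898) = −26.36424.
Balance: K_1 = K_2 + 3.048×ρ, so ρ = (K_1 − K_2)/3.048 = 7.43724/3.048 = 2.44 g/cm³.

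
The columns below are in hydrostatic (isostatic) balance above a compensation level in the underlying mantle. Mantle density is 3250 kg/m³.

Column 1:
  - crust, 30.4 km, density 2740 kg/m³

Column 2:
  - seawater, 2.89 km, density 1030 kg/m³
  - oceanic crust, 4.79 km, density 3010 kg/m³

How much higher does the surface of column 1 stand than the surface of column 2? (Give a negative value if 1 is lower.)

For any compensation level in the mantle, the mantle terms cancel and isostasy reduces to e = (Σt_1 − Σt_2) − (Σ(ρt)_1 − Σ(ρt)_2) / ρ_m.
Σt_1 = 30.4 km; Σt_2 = 7.68 km; Σ(ρt)_1 = 83296; Σ(ρt)_2 = 17394.6 (in km·kg/m³).
e = (30.4 − 7.68) − (83296 − 17394.6) / 3250 = 2.44 km.

2.44 km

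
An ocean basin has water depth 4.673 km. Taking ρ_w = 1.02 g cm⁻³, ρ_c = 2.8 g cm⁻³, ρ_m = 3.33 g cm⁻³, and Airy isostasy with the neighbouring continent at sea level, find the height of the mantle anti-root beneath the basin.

Balancing pressure at the compensation depth: replacing crust with seawater at the top is compensated by replacing crust with mantle at the base: d (ρ_c − ρ_w) = a (ρ_m − ρ_c).
a = d (ρ_c − ρ_w)/(ρ_m − ρ_c) = 4.673 km × 1.78/0.53 = 15.7 km.

15.7 km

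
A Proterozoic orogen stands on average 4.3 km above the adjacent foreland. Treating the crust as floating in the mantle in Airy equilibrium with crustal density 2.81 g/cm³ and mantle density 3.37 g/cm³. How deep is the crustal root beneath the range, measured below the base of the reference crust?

Isostatic balance requires: the weight of the topography is balanced by the buoyancy of the root, ρ_c h = (ρ_m − ρ_c) r.
r = h · ρ_c / (ρ_m − ρ_c) = 4.3 km × 2.81 / (3.37 − 2.81) = 21.6 km.

21.6 km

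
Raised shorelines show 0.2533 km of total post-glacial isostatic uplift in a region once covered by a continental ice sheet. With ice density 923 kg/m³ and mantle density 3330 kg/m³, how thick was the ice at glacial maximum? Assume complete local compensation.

0.914 km

u = t ρ_ice/ρ_m → t = u ρ_m/ρ_ice = 0.2533 km × 3330/923 = 0.914 km.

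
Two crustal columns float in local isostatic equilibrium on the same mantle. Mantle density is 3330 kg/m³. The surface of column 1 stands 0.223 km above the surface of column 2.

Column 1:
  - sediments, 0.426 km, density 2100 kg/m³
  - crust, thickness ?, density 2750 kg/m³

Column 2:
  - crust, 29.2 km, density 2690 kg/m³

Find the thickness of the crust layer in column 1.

Take the compensation level at the base of the deeper column (depth z_c below the surface of column 1) and equate Σ ρ_i t_i down to z_c; mantle fills any gap and the z_c terms cancel.
Column 1: 0.426×2100 + x×2750 + (z_c − 0.426 − x)×3330
Column 2: 0.223×0 + 29.2×2690 + (z_c − 0.223 − 29.2)×3330
The z_c×3330 term appears on both sides and cancels. Collect the known terms of each column as K = Σ(ρt)_known − 3330 × (depth of known layers): K_1 = 894.6 − 3330×0.426 = −523.98; K_2 = 78548 − 3330×(0.223 + 29.2) = −19430.59.
Balance: K_1 − x×(3330 − 2750) = K_2, so x = (K_1 − K_2)/(3330 − 2750) = 18906.6/580 = 32.6 km.

32.6 km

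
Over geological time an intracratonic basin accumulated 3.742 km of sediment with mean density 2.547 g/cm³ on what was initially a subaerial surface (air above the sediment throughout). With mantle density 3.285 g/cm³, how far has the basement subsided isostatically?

2.9 km

Subaerial load: s = t ρ_sed / ρ_m = 3.742 km × 2.547/3.285 = 2.9 km.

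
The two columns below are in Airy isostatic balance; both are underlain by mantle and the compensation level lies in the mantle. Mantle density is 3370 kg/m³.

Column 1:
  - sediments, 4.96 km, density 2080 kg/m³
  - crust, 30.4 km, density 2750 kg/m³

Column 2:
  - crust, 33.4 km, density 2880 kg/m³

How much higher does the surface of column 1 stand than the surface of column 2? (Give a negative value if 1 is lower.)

For any compensation level in the mantle, the mantle terms cancel and isostasy reduces to e = (Σt_1 − Σt_2) − (Σ(ρt)_1 − Σ(ρt)_2) / ρ_m.
Σt_1 = 35.36 km; Σt_2 = 33.4 km; Σ(ρt)_1 = 93916.8; Σ(ρt)_2 = 96192 (in km·kg/m³).
e = (35.36 − 33.4) − (93916.8 − 96192) / 3370 = 2.64 km.

2.64 km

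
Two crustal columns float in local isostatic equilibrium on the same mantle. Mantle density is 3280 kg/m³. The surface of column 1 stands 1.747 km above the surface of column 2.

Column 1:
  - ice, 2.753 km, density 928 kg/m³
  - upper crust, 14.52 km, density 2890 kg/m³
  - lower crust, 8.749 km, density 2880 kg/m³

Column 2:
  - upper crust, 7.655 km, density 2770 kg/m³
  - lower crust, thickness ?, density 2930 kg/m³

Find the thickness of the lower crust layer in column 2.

17.2 km

Take the compensation level at the base of the deeper column (depth z_c below the surface of column 1) and equate Σ ρ_i t_i down to z_c; mantle fills any gap and the z_c terms cancel.
Column 1: 2.753×928 + 14.52×2890 + 8.749×2880 + (z_c − 26.022)×3280
Column 2: 1.747×0 + 7.655×2770 + x×2930 + (z_c − 1.747 − 7.655 − x)×3280
The z_c×3280 term appears on both sides and cancels. Collect the known terms of each column as K = Σ(ρt)_known − 3280 × (depth of known layers): K_1 = 69714.704 − 3280×26.022 = −15637.456; K_2 = 21204.35 − 3280×(1.747 + 7.655) = −9634.21.
Balance: K_1 = K_2 − x×(3280 − 2930), so x = (K_2 − K_1)/(3280 − 2930) = 6003.25/350 = 17.2 km.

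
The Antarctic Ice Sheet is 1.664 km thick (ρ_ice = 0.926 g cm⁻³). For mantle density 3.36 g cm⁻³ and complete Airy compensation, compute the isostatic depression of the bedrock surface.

Equating mass per unit area of the two columns: the ice load ρ_ice t is balanced by mantle displaced below, ρ_m s.
s = t ρ_ice / ρ_m = 1.664 km × 0.926/3.36 = 0.459 km.

0.459 km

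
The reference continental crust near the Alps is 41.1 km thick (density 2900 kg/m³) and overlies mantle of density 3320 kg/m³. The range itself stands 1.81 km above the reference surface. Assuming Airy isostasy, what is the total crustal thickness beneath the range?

Root depth r = h ρ_c / (ρ_m − ρ_c) = 1.81 km × 2900 / 420 = 12.5 km.
Total thickness = T + h + r = 41.1 km + 1.81 km + 12.5 km = 55.4 km.

55.4 km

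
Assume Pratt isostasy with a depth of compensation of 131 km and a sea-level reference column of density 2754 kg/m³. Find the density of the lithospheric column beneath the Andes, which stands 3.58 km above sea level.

Pratt balance: ρ_ref D = ρ (D + h).
ρ = ρ_ref D/(D + h) = 2754 × 131 km/(131 km + 3.58 km) = 2680 kg/m³.

2680 kg/m³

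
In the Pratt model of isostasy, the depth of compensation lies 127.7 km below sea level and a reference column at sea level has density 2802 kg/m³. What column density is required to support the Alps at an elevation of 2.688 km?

2740 kg/m³

Pratt balance: ρ_ref D = ρ (D + h).
ρ = ρ_ref D/(D + h) = 2802 × 127.7 km/(127.7 km + 2.688 km) = 2740 kg/m³.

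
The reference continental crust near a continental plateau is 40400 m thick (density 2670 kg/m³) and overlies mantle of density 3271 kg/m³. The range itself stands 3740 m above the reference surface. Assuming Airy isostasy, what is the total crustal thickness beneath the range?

Root depth r = h ρ_c / (ρ_m − ρ_c) = 3740 m × 2670 / 601 = 16620 m.
Total thickness = T + h + r = 40400 m + 3740 m + 16620 m = 60800 m.

60800 m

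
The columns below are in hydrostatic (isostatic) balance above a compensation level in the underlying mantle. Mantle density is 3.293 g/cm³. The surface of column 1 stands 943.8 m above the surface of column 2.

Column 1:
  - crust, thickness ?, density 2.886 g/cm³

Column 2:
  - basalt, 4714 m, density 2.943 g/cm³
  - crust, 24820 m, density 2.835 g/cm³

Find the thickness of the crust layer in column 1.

39600 m

Take the compensation level at the base of the deeper column (depth z_c below the surface of column 1) and equate Σ ρ_i t_i down to z_c; mantle fills any gap and the z_c terms cancel.
Column 1: x×2.886 + (z_c − 0 − x)×3.293
Column 2: 943.8×0 + 4714×2.943 + 24820×2.835 + (z_c − 943.8 − 29534)×3.293
The z_c×3.293 term appears on both sides and cancels. Collect the known terms of each column as K = Σ(ρt)_known − 3.293 × (depth of known layers): K_1 = 0 − 3.293×0 = 0; K_2 = 84238.002 − 3.293×(943.8 + 29534) = −16125.3934.
Balance: K_1 − x×(3.293 − 2.886) = K_2, so x = (K_1 − K_2)/(3.293 − 2.886) = 16125.4/0.407 = 39600 m.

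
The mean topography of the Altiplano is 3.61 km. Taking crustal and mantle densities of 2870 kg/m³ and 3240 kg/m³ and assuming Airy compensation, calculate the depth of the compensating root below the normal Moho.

Isostatic balance requires: the weight of the topography is balanced by the buoyancy of the root, ρ_c h = (ρ_m − ρ_c) r.
r = h · ρ_c / (ρ_m − ρ_c) = 3.61 km × 2870 / (3240 − 2870) = 28 km.

28 km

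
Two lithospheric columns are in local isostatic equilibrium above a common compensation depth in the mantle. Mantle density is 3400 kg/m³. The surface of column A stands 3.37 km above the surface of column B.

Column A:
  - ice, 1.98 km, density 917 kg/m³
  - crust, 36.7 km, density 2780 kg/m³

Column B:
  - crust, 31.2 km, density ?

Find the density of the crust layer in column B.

Take the compensation level at the base of the deeper column (depth z_c below the surface of column A) and equate Σ ρ_i t_i down to z_c; mantle fills any gap and the z_c terms cancel.
Column A: 1.98×917 + 36.7×2780 + (z_c − 38.68)×3400
Column B: 3.37×0 + 31.2×ρ + (z_c − 3.37 − 31.2)×3400
The z_c×3400 term appears on both sides and cancels. Collect the known terms of each column as K = Σ(ρt)_known − 3400 × (depth of known layers): K_A = 103841.66 − 3400×38.68 = −27670.34; K_B = 0 − 3400×(3.37 + 31.2) = −117538.
Balance: K_A = K_B + 31.2×ρ, so ρ = (K_A − K_B)/31.2 = 89867.7/31.2 = 2880 kg/m³.

2880 kg/m³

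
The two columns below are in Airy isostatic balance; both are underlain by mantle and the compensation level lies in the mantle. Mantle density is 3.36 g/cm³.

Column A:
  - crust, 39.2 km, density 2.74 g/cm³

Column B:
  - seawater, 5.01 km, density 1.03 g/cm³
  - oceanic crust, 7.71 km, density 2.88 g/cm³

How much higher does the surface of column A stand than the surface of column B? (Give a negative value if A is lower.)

2.66 km

For any compensation level in the mantle, the mantle terms cancel and isostasy reduces to e = (Σt_A − Σt_B) − (Σ(ρt)_A − Σ(ρt)_B) / ρ_m.
Σt_A = 39.2 km; Σt_B = 12.72 km; Σ(ρt)_A = 107.408; Σ(ρt)_B = 27.3651 (in km·g/cm³).
e = (39.2 − 12.72) − (107.408 − 27.3651) / 3.36 = 2.66 km.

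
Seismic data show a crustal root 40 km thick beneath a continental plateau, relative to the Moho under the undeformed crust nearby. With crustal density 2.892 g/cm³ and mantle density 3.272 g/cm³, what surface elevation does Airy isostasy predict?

5.26 km

Balancing pressure at the compensation depth: ρ_c h = (ρ_m − ρ_c) r.
h = r (ρ_m − ρ_c) / ρ_c = 40 km × (3.272 − 2.892) / 2.892 = 5.26 km.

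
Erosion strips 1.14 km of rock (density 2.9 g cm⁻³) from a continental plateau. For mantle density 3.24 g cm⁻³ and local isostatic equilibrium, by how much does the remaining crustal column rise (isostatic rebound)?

1.02 km

Unloading: uplift u = e ρ_c/ρ_m = 1.14 km × 2.9/3.24 = 1.02 km.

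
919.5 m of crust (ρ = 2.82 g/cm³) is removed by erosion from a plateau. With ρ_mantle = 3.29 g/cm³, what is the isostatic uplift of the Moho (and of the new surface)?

Unloading: uplift u = e ρ_c/ρ_m = 919.5 m × 2.82/3.29 = 788 m.

788 m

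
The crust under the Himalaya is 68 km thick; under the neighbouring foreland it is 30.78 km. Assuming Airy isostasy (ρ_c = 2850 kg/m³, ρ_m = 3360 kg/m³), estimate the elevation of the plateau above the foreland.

5.65 km

Excess crust Δ = 68 km − 30.78 km = 37.22 km, split between elevation h and root r with h + r = Δ.
Airy balance ρ_c h = (ρ_m − ρ_c) r gives r = h ρ_c/(ρ_m − ρ_c), so h (1 + ρ_c/(ρ_m − ρ_c)) = Δ, i.e. h = Δ (ρ_m − ρ_c)/ρ_m.
h = 37.22 km × 510/3360 = 5.65 km.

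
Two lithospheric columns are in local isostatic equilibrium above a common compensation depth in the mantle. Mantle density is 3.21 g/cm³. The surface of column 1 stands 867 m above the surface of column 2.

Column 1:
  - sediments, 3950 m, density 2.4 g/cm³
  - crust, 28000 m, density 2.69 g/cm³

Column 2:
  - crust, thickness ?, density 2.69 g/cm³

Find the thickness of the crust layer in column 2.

Take the compensation level at the base of the deeper column (depth z_c below the surface of column 1) and equate Σ ρ_i t_i down to z_c; mantle fills any gap and the z_c terms cancel.
Column 1: 3950×2.4 + 28000×2.69 + (z_c − 31950)×3.21
Column 2: 867×0 + x×2.69 + (z_c − 867 − 0 − x)×3.21
The z_c×3.21 term appears on both sides and cancels. Collect the known terms of each column as K = Σ(ρt)_known − 3.21 × (depth of known layers): K_1 = 84800 − 3.21×31950 = −17759.5; K_2 = 0 − 3.21×(867 + 0) = −2783.07.
Balance: K_1 = K_2 − x×(3.21 − 2.69), so x = (K_2 − K_1)/(3.21 − 2.69) = 14976.4/0.52 = 28800 m.

28800 m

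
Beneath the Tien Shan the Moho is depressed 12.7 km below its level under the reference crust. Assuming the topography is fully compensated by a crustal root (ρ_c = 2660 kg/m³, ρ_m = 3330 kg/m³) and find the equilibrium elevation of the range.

For local isostatic compensation: ρ_c h = (ρ_m − ρ_c) r.
h = r (ρ_m − ρ_c) / ρ_c = 12.7 km × (3330 − 2660) / 2660 = 3.2 km.

3.2 km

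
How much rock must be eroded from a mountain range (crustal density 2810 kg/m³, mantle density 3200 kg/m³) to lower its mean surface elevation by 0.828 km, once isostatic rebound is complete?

6.79 km

Net drop Δ = e − u = e − e ρ_c/ρ_m = e (ρ_m − ρ_c)/ρ_m.
e = Δ ρ_m/(ρ_m − ρ_c) = 0.828 km × 3200/390 = 6.79 km.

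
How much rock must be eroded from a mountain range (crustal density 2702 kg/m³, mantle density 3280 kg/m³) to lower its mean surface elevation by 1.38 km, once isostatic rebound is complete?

Net drop Δ = e − u = e − e ρ_c/ρ_m = e (ρ_m − ρ_c)/ρ_m.
e = Δ ρ_m/(ρ_m − ρ_c) = 1.38 km × 3280/578 = 7.83 km.

7.83 km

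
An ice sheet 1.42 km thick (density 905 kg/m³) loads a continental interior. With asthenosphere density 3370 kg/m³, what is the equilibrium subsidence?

Balancing pressure at the compensation depth: the ice load ρ_ice t is balanced by mantle displaced below, ρ_m s.
s = t ρ_ice / ρ_m = 1.42 km × 905/3370 = 0.381 km.

0.381 km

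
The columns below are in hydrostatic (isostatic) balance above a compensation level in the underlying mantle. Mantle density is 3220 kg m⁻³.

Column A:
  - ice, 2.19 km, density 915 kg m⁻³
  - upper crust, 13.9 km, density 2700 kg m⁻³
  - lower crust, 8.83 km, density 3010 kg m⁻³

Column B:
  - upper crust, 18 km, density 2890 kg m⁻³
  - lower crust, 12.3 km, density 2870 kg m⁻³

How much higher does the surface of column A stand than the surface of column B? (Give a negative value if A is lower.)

1.21 km

For any compensation level in the mantle, the mantle terms cancel and isostasy reduces to e = (Σt_A − Σt_B) − (Σ(ρt)_A − Σ(ρt)_B) / ρ_m.
Σt_A = 24.92 km; Σt_B = 30.3 km; Σ(ρt)_A = 66112.15; Σ(ρt)_B = 87321 (in km·kg m⁻³).
e = (24.92 − 30.3) − (66112.15 − 87321) / 3220 = 1.21 km.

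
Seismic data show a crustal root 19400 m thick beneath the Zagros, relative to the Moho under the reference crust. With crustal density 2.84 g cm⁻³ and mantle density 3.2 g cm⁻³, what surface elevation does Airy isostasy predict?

2460 m

In Airy isostatic equilibrium: ρ_c h = (ρ_m − ρ_c) r.
h = r (ρ_m − ρ_c) / ρ_c = 19400 m × (3.2 − 2.84) / 2.84 = 2460 m.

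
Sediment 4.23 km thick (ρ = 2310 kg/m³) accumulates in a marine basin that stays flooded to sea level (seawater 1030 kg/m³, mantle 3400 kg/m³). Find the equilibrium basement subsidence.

Submarine loading: the sediment displaces seawater, and the subsidence is in turn flooded, so s (ρ_m − ρ_w) = t (ρ_sed − ρ_w).
s = 4.23 km × (2310 − 1030) / (3400 − 1030) = 2.28 km.

2.28 km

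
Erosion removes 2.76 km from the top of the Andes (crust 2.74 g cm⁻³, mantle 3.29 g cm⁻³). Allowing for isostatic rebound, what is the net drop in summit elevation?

Rebound u = e ρ_c/ρ_m = 2.76 km × 2.74/3.29 = 2.299 km.
Net surface drop = e − u = 2.76 km − 2.299 km = e (ρ_m − ρ_c)/ρ_m = 0.461 km.

0.461 km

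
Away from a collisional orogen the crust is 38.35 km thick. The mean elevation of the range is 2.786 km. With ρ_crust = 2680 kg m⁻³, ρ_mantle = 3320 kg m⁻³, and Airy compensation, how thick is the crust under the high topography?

Root depth r = h ρ_c / (ρ_m − ρ_c) = 2.786 km × 2680 / 640 = 11.67 km.
Total thickness = T + h + r = 38.35 km + 2.786 km + 11.67 km = 52.8 km.

52.8 km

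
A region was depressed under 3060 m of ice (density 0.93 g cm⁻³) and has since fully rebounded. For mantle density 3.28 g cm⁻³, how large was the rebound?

Removing the load lets mantle flow back in; uplift u satisfies ρ_ice t = ρ_m u.
u = t ρ_ice/ρ_m = 3060 m × 0.93/3.28 = 868 m.

868 m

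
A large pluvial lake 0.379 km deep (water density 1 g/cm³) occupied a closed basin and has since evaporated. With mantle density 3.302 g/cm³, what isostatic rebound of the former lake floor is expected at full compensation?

u = d ρ_w/ρ_m = 0.379 km × 1/3.302 = 0.115 km.

0.115 km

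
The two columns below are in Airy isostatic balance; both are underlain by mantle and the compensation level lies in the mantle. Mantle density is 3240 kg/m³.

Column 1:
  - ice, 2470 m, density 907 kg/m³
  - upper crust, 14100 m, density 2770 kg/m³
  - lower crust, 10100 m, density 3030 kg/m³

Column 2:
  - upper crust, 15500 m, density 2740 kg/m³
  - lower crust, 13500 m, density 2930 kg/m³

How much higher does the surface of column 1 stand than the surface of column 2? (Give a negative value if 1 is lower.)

795 m

For any compensation level in the mantle, the mantle terms cancel and isostasy reduces to e = (Σt_1 − Σt_2) − (Σ(ρt)_1 − Σ(ρt)_2) / ρ_m.
Σt_1 = 26670 m; Σt_2 = 29000 m; Σ(ρt)_1 = 71900290; Σ(ρt)_2 = 82025000 (in m·kg/m³).
e = (26670 − 29000) − (71900290 − 82025000) / 3240 = 795 m.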